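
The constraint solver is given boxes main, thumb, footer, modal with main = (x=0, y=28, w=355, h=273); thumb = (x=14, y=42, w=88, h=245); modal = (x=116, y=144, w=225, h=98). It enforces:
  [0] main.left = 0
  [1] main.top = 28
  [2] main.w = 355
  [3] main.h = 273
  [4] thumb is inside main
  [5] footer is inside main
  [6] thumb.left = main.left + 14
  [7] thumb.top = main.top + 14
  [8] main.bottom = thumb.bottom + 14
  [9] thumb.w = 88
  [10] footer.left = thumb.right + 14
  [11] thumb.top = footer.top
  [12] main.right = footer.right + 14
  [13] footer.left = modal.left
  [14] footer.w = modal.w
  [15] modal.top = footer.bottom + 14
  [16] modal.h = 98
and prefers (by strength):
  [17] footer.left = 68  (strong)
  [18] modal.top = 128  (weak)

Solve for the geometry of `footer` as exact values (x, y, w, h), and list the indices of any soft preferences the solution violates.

1. footer.x = 116  [footer.left = thumb.right + 14]
2. footer.y = 42  [thumb.top = footer.top]
3. footer.w = 225  [main.right = footer.right + 14]
4. footer.h = 88  [modal.top = footer.bottom + 14]

footer = (x=116, y=42, w=225, h=88)
violated soft preferences: 17, 18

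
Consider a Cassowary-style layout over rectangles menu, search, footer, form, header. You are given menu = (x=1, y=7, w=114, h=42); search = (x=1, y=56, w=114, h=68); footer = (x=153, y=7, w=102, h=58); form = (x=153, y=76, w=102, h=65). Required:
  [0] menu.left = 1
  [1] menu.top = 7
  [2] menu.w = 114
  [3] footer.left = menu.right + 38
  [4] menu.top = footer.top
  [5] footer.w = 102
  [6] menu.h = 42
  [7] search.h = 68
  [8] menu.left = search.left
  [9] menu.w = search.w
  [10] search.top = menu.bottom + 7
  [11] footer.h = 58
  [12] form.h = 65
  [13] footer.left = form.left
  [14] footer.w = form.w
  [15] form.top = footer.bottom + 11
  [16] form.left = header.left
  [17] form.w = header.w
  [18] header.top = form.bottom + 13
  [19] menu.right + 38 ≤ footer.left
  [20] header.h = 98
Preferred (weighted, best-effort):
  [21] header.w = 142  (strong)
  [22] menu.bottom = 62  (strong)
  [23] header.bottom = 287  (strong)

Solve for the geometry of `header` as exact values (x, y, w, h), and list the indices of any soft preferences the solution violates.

1. header.x = 153  [form.left = header.left]
2. header.w = 102  [form.w = header.w]
3. header.y = 154  [header.top = form.bottom + 13]
4. header.h = 98  [header.h = 98]

header = (x=153, y=154, w=102, h=98)
violated soft preferences: 21, 22, 23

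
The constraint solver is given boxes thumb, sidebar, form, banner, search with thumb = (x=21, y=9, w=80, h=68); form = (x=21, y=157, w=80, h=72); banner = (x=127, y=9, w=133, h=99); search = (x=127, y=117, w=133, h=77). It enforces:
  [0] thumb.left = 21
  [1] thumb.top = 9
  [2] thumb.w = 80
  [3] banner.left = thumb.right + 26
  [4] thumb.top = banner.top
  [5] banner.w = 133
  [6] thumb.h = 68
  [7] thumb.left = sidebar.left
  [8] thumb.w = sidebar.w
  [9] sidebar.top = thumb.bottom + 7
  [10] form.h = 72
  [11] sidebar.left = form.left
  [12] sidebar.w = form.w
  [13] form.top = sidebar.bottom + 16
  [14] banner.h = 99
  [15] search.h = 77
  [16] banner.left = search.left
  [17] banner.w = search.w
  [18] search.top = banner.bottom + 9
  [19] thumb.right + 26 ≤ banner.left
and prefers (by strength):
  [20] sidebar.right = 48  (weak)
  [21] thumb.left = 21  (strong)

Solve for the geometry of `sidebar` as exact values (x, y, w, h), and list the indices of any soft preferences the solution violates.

1. sidebar.x = 21  [thumb.left = sidebar.left]
2. sidebar.w = 80  [thumb.w = sidebar.w]
3. sidebar.y = 84  [sidebar.top = thumb.bottom + 7]
4. sidebar.h = 57  [form.top = sidebar.bottom + 16]

sidebar = (x=21, y=84, w=80, h=57)
violated soft preferences: 20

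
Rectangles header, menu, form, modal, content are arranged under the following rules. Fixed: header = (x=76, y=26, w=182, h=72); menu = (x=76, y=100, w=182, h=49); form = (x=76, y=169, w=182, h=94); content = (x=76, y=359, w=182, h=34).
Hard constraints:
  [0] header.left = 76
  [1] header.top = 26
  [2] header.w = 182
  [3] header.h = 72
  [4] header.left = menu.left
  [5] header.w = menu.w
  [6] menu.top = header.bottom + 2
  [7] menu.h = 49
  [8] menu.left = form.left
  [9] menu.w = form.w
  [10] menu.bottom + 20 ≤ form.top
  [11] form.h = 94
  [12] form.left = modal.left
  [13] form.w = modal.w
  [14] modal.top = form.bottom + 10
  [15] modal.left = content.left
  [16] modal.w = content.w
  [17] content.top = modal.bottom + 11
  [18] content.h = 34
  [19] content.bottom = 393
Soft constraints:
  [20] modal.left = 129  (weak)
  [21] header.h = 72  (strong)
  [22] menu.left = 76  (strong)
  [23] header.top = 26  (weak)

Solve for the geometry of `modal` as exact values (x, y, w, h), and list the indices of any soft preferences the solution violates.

modal = (x=76, y=273, w=182, h=75)
violated soft preferences: 20

1. modal.x = 76  [form.left = modal.left]
2. modal.w = 182  [form.w = modal.w]
3. modal.y = 273  [modal.top = form.bottom + 10]
4. modal.h = 75  [content.top = modal.bottom + 11]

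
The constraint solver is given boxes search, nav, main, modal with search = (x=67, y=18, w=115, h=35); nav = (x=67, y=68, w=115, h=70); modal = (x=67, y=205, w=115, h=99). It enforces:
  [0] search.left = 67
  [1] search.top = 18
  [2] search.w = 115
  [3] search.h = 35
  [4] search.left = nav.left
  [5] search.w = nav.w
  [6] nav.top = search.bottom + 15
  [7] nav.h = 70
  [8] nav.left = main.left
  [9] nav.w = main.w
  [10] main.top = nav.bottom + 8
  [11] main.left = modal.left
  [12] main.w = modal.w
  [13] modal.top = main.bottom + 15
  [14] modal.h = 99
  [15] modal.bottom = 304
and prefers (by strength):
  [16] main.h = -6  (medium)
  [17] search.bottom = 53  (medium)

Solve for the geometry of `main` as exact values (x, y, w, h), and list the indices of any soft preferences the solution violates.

1. main.x = 67  [nav.left = main.left]
2. main.w = 115  [nav.w = main.w]
3. main.y = 146  [main.top = nav.bottom + 8]
4. main.h = 44  [modal.top = main.bottom + 15]

main = (x=67, y=146, w=115, h=44)
violated soft preferences: 16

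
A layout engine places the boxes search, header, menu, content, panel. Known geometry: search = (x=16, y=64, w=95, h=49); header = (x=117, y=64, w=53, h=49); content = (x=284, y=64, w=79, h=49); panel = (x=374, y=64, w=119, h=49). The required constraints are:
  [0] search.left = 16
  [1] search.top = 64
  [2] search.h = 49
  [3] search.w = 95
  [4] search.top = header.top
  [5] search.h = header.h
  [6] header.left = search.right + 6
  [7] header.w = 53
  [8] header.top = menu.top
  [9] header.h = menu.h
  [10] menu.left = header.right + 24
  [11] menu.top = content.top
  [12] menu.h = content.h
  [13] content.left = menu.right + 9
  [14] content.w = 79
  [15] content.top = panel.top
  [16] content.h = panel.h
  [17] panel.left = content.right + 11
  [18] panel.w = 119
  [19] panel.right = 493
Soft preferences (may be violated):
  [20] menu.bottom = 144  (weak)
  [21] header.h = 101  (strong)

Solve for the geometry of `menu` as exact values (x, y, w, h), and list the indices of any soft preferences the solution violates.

menu = (x=194, y=64, w=81, h=49)
violated soft preferences: 20, 21

1. menu.y = 64  [header.top = menu.top]
2. menu.h = 49  [header.h = menu.h]
3. menu.x = 194  [menu.left = header.right + 24]
4. menu.w = 81  [content.left = menu.right + 9]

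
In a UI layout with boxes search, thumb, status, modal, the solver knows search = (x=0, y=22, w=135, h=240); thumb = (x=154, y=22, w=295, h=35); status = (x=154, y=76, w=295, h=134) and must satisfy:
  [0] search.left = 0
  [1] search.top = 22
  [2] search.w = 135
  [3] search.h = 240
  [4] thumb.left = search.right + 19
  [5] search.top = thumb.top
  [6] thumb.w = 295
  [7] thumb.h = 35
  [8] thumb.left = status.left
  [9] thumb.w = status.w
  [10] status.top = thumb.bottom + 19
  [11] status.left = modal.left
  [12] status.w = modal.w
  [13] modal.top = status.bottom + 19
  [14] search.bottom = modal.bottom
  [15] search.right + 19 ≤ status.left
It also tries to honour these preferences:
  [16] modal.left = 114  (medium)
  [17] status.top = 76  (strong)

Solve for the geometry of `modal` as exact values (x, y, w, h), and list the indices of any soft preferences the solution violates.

modal = (x=154, y=229, w=295, h=33)
violated soft preferences: 16

1. modal.x = 154  [status.left = modal.left]
2. modal.w = 295  [status.w = modal.w]
3. modal.y = 229  [modal.top = status.bottom + 19]
4. modal.h = 33  [search.bottom = modal.bottom]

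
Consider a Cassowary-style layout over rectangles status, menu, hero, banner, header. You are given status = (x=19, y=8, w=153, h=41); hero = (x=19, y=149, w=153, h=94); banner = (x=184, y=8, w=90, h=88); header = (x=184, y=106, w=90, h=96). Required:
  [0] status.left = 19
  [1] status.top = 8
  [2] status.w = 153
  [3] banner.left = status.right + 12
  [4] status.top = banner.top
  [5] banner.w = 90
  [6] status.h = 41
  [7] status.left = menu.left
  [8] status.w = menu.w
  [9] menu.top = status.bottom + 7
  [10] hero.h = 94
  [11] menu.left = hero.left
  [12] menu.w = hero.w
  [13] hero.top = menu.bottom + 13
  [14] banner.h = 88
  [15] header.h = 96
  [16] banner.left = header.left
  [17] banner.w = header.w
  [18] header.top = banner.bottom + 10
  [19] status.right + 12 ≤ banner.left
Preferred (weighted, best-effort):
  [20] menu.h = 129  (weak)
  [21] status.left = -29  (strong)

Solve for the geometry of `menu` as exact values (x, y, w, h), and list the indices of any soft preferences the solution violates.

menu = (x=19, y=56, w=153, h=80)
violated soft preferences: 20, 21

1. menu.x = 19  [status.left = menu.left]
2. menu.w = 153  [status.w = menu.w]
3. menu.y = 56  [menu.top = status.bottom + 7]
4. menu.h = 80  [hero.top = menu.bottom + 13]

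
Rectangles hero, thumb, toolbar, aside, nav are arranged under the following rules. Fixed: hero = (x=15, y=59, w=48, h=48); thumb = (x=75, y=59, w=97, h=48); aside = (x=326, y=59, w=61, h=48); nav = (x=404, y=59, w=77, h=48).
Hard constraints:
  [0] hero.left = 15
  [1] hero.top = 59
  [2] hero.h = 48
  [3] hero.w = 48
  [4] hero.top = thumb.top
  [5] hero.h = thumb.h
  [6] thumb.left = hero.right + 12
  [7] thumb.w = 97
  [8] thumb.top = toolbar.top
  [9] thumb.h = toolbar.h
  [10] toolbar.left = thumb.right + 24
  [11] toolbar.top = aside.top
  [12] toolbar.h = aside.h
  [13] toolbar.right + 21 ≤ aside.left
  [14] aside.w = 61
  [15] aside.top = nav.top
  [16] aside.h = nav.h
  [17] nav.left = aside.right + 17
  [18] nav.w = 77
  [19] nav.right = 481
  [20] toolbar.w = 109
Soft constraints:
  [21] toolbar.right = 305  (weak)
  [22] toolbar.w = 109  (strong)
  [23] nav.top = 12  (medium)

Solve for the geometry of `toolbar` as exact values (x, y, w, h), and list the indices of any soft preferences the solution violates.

toolbar = (x=196, y=59, w=109, h=48)
violated soft preferences: 23

1. toolbar.y = 59  [thumb.top = toolbar.top]
2. toolbar.h = 48  [thumb.h = toolbar.h]
3. toolbar.x = 196  [toolbar.left = thumb.right + 24]
4. toolbar.w = 109  [toolbar.w = 109]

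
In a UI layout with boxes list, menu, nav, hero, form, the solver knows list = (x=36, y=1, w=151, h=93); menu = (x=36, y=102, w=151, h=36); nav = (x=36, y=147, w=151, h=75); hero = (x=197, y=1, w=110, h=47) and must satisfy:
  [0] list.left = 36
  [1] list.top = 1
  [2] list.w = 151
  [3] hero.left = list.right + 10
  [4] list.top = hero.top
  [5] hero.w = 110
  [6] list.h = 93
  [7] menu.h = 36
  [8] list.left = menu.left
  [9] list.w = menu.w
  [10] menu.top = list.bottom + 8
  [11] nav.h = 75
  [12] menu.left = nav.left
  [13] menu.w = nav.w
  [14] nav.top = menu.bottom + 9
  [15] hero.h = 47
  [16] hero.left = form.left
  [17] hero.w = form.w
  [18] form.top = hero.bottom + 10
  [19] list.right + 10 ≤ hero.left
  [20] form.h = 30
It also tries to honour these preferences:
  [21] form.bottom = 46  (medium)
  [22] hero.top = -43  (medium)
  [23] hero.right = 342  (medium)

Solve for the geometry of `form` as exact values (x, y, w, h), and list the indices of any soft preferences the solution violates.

1. form.x = 197  [hero.left = form.left]
2. form.w = 110  [hero.w = form.w]
3. form.y = 58  [form.top = hero.bottom + 10]
4. form.h = 30  [form.h = 30]

form = (x=197, y=58, w=110, h=30)
violated soft preferences: 21, 22, 23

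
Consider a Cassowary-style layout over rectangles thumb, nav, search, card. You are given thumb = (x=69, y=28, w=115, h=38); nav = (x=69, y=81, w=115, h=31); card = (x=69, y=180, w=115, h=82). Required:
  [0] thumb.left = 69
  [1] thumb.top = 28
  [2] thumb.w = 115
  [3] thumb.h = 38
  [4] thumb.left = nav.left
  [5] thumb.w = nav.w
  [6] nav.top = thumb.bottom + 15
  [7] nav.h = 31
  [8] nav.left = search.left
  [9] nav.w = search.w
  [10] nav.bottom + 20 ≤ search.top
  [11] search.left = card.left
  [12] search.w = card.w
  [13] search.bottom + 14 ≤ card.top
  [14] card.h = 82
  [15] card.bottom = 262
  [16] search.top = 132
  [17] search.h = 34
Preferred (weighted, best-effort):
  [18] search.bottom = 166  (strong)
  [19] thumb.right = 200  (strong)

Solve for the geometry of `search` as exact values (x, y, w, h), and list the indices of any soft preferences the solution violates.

search = (x=69, y=132, w=115, h=34)
violated soft preferences: 19

1. search.x = 69  [nav.left = search.left]
2. search.w = 115  [nav.w = search.w]
3. search.y = 132  [search.top = 132]
4. search.h = 34  [search.h = 34]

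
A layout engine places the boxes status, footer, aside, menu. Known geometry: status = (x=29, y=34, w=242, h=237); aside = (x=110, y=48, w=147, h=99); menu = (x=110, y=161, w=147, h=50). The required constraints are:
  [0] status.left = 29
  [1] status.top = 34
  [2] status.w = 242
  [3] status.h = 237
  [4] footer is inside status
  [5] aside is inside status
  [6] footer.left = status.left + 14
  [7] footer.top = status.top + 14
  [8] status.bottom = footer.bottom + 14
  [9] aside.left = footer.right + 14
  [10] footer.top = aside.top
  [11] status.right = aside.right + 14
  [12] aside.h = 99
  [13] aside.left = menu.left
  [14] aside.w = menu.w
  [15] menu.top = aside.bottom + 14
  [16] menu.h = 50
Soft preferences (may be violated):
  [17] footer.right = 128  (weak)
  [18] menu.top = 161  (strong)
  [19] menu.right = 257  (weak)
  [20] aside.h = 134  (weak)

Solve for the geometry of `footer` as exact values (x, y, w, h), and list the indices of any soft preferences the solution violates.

1. footer.x = 43  [footer.left = status.left + 14]
2. footer.y = 48  [footer.top = status.top + 14]
3. footer.h = 209  [status.bottom = footer.bottom + 14]
4. footer.w = 53  [aside.left = footer.right + 14]

footer = (x=43, y=48, w=53, h=209)
violated soft preferences: 17, 20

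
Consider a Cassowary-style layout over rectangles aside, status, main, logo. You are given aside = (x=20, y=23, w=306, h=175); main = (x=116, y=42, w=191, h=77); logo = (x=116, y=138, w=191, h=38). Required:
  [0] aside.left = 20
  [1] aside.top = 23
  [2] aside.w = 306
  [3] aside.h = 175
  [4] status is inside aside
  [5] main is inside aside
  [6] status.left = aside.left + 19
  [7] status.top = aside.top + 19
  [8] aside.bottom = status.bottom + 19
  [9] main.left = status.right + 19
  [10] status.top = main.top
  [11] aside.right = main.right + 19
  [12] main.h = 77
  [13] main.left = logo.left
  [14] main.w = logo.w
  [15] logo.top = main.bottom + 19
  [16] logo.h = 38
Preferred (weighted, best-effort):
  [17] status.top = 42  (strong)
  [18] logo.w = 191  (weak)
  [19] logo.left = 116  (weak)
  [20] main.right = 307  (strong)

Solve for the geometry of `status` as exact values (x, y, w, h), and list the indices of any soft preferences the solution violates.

status = (x=39, y=42, w=58, h=137)
violated soft preferences: none

1. status.x = 39  [status.left = aside.left + 19]
2. status.y = 42  [status.top = aside.top + 19]
3. status.h = 137  [aside.bottom = status.bottom + 19]
4. status.w = 58  [main.left = status.right + 19]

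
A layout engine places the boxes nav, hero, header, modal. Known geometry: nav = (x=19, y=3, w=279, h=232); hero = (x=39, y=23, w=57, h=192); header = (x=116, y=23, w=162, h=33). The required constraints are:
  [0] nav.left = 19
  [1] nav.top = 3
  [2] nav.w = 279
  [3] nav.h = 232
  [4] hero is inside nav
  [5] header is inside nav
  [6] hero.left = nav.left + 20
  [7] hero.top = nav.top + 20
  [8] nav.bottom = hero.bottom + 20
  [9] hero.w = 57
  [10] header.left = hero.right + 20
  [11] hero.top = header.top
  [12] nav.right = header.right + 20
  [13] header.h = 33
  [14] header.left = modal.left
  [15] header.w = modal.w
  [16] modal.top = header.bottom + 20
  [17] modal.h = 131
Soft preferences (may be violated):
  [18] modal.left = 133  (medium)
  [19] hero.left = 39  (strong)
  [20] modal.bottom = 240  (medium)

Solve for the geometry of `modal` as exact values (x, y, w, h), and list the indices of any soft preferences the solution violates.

1. modal.x = 116  [header.left = modal.left]
2. modal.w = 162  [header.w = modal.w]
3. modal.y = 76  [modal.top = header.bottom + 20]
4. modal.h = 131  [modal.h = 131]

modal = (x=116, y=76, w=162, h=131)
violated soft preferences: 18, 20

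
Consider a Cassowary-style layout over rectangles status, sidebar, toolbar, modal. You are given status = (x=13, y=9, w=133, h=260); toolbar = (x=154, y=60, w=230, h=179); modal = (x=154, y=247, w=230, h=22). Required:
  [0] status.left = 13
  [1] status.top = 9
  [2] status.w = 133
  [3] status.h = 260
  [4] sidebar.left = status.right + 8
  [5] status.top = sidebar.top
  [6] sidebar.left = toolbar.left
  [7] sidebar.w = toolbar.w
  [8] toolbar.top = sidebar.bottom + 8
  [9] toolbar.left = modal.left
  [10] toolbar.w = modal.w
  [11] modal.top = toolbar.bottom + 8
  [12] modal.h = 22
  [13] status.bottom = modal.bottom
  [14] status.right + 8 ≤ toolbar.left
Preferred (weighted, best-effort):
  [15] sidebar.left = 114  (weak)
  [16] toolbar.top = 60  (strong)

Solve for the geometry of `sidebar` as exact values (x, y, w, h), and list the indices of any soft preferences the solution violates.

sidebar = (x=154, y=9, w=230, h=43)
violated soft preferences: 15

1. sidebar.x = 154  [sidebar.left = status.right + 8]
2. sidebar.y = 9  [status.top = sidebar.top]
3. sidebar.w = 230  [sidebar.w = toolbar.w]
4. sidebar.h = 43  [toolbar.top = sidebar.bottom + 8]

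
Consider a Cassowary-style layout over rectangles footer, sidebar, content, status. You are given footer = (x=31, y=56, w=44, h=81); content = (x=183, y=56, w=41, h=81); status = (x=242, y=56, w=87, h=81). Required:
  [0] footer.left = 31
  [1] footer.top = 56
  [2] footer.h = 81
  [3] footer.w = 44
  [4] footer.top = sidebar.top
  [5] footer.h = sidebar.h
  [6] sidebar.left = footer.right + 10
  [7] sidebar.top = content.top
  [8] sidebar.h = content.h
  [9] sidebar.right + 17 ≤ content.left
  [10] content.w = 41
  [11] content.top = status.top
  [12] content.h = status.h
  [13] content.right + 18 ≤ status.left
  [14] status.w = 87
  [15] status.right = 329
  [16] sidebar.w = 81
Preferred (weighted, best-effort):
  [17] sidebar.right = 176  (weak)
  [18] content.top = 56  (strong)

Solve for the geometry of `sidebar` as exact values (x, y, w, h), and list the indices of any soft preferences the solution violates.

1. sidebar.y = 56  [footer.top = sidebar.top]
2. sidebar.h = 81  [footer.h = sidebar.h]
3. sidebar.x = 85  [sidebar.left = footer.right + 10]
4. sidebar.w = 81  [sidebar.w = 81]

sidebar = (x=85, y=56, w=81, h=81)
violated soft preferences: 17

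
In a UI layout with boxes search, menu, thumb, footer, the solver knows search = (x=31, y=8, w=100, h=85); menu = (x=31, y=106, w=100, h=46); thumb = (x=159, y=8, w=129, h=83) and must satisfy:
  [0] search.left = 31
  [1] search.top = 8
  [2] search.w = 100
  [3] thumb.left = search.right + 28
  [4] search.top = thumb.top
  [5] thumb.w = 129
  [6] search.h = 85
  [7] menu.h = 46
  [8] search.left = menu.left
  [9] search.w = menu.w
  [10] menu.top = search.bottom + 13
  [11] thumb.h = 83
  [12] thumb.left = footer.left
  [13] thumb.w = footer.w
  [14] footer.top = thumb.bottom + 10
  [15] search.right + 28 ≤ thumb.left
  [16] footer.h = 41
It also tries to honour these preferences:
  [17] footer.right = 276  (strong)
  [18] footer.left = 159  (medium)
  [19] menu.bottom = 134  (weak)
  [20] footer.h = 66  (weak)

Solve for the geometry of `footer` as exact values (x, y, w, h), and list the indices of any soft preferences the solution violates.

1. footer.x = 159  [thumb.left = footer.left]
2. footer.w = 129  [thumb.w = footer.w]
3. footer.y = 101  [footer.top = thumb.bottom + 10]
4. footer.h = 41  [footer.h = 41]

footer = (x=159, y=101, w=129, h=41)
violated soft preferences: 17, 19, 20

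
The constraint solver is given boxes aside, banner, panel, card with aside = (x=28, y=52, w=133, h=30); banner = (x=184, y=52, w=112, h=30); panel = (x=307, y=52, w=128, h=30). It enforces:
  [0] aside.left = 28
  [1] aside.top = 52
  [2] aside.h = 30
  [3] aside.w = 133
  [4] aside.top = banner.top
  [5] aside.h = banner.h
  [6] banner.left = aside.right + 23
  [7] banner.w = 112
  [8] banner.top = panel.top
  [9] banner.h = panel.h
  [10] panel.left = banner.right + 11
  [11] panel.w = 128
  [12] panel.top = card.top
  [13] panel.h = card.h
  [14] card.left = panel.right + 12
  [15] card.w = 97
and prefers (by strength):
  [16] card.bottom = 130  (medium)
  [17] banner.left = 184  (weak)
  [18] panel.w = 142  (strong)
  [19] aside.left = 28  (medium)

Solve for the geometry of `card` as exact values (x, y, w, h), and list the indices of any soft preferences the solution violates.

1. card.y = 52  [panel.top = card.top]
2. card.h = 30  [panel.h = card.h]
3. card.x = 447  [card.left = panel.right + 12]
4. card.w = 97  [card.w = 97]

card = (x=447, y=52, w=97, h=30)
violated soft preferences: 16, 18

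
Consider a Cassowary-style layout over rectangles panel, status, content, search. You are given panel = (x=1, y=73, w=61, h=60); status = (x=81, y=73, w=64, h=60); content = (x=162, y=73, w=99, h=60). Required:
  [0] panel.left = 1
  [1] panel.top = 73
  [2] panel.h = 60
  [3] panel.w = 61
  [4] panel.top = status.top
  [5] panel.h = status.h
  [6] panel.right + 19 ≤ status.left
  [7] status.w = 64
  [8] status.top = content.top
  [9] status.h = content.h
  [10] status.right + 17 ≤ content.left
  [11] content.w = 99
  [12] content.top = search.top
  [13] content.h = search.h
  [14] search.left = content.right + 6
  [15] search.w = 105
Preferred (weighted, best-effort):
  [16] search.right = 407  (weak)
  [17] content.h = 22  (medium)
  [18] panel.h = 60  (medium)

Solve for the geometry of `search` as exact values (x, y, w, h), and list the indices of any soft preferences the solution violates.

1. search.y = 73  [content.top = search.top]
2. search.h = 60  [content.h = search.h]
3. search.x = 267  [search.left = content.right + 6]
4. search.w = 105  [search.w = 105]

search = (x=267, y=73, w=105, h=60)
violated soft preferences: 16, 17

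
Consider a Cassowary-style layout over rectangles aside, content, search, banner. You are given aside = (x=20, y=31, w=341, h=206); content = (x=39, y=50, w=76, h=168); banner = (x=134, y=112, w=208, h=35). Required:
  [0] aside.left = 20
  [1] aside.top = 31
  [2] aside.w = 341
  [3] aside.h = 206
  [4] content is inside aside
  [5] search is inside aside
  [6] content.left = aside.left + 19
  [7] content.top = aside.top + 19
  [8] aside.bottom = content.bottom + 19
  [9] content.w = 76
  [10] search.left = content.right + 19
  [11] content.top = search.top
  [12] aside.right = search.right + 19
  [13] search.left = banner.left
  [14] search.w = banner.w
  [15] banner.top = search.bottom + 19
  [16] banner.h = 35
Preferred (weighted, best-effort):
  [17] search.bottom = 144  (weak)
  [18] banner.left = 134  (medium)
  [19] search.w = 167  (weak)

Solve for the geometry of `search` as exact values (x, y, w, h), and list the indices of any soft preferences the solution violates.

search = (x=134, y=50, w=208, h=43)
violated soft preferences: 17, 19

1. search.x = 134  [search.left = content.right + 19]
2. search.y = 50  [content.top = search.top]
3. search.w = 208  [aside.right = search.right + 19]
4. search.h = 43  [banner.top = search.bottom + 19]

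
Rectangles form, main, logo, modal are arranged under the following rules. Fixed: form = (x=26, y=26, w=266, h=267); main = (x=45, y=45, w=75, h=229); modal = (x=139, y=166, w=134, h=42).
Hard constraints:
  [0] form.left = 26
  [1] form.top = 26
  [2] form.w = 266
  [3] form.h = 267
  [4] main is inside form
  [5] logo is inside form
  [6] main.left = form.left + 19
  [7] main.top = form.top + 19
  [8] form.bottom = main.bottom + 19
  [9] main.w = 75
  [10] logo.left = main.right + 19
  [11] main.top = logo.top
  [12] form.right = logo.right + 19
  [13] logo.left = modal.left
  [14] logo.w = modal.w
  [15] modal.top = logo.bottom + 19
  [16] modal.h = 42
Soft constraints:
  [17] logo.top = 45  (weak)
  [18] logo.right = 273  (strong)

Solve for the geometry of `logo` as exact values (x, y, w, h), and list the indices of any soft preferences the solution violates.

1. logo.x = 139  [logo.left = main.right + 19]
2. logo.y = 45  [main.top = logo.top]
3. logo.w = 134  [form.right = logo.right + 19]
4. logo.h = 102  [modal.top = logo.bottom + 19]

logo = (x=139, y=45, w=134, h=102)
violated soft preferences: none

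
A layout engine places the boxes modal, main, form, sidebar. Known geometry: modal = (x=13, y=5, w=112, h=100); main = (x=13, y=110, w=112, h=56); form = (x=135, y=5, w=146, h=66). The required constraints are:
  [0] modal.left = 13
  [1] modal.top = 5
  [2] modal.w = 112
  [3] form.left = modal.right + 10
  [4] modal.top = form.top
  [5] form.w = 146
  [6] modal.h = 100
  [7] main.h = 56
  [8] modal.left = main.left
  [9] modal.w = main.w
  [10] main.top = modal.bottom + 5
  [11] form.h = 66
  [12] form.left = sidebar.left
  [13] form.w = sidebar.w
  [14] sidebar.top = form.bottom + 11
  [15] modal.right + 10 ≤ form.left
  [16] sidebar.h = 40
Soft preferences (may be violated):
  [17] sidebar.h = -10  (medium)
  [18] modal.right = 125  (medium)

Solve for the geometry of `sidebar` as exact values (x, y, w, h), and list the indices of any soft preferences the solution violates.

sidebar = (x=135, y=82, w=146, h=40)
violated soft preferences: 17

1. sidebar.x = 135  [form.left = sidebar.left]
2. sidebar.w = 146  [form.w = sidebar.w]
3. sidebar.y = 82  [sidebar.top = form.bottom + 11]
4. sidebar.h = 40  [sidebar.h = 40]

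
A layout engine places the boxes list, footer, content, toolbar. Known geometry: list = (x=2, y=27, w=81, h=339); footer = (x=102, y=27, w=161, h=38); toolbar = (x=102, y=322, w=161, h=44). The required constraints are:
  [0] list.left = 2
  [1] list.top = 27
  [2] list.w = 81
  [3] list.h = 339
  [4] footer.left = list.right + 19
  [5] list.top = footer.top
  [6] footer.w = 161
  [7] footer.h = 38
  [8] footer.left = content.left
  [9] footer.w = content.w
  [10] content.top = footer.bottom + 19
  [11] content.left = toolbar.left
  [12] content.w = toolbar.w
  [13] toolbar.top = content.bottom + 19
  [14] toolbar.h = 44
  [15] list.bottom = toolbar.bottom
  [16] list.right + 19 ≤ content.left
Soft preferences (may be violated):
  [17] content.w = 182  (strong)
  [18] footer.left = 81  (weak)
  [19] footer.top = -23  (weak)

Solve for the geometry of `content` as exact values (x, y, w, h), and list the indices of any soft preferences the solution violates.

content = (x=102, y=84, w=161, h=219)
violated soft preferences: 17, 18, 19

1. content.x = 102  [footer.left = content.left]
2. content.w = 161  [footer.w = content.w]
3. content.y = 84  [content.top = footer.bottom + 19]
4. content.h = 219  [toolbar.top = content.bottom + 19]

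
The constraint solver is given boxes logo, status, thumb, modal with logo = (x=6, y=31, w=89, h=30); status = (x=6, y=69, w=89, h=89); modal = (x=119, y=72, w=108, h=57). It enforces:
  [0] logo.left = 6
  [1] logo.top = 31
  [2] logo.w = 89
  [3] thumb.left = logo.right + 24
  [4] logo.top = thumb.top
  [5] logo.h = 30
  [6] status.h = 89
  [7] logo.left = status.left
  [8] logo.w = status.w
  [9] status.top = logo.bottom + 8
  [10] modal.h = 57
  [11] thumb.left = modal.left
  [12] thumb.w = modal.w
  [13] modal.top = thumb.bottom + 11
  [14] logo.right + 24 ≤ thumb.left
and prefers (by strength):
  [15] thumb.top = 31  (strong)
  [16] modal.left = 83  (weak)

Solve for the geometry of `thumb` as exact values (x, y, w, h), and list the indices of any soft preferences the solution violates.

1. thumb.x = 119  [thumb.left = logo.right + 24]
2. thumb.y = 31  [logo.top = thumb.top]
3. thumb.w = 108  [thumb.w = modal.w]
4. thumb.h = 30  [modal.top = thumb.bottom + 11]

thumb = (x=119, y=31, w=108, h=30)
violated soft preferences: 16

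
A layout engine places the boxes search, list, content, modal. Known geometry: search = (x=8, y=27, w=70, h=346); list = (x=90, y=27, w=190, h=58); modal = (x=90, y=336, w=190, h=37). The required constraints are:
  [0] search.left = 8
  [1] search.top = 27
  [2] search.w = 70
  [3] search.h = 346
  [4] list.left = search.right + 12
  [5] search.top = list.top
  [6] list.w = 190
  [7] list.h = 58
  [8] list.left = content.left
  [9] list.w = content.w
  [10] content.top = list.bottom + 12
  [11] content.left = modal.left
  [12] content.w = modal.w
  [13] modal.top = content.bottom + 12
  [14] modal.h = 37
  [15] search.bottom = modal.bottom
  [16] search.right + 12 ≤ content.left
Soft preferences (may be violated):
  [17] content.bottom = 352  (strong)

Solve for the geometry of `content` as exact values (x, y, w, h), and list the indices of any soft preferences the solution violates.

1. content.x = 90  [list.left = content.left]
2. content.w = 190  [list.w = content.w]
3. content.y = 97  [content.top = list.bottom + 12]
4. content.h = 227  [modal.top = content.bottom + 12]

content = (x=90, y=97, w=190, h=227)
violated soft preferences: 17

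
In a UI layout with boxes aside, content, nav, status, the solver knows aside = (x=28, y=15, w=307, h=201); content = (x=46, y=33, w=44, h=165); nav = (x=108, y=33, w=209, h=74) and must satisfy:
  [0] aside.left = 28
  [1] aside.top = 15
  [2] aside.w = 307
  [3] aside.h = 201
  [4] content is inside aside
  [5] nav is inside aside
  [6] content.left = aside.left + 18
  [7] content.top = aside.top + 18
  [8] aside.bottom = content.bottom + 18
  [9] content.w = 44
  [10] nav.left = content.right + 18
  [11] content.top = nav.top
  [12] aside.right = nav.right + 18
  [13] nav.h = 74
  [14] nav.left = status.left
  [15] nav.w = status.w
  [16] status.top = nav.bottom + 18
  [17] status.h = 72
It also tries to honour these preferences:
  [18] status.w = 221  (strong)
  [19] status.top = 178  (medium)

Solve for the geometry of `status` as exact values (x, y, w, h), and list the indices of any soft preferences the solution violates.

1. status.x = 108  [nav.left = status.left]
2. status.w = 209  [nav.w = status.w]
3. status.y = 125  [status.top = nav.bottom + 18]
4. status.h = 72  [status.h = 72]

status = (x=108, y=125, w=209, h=72)
violated soft preferences: 18, 19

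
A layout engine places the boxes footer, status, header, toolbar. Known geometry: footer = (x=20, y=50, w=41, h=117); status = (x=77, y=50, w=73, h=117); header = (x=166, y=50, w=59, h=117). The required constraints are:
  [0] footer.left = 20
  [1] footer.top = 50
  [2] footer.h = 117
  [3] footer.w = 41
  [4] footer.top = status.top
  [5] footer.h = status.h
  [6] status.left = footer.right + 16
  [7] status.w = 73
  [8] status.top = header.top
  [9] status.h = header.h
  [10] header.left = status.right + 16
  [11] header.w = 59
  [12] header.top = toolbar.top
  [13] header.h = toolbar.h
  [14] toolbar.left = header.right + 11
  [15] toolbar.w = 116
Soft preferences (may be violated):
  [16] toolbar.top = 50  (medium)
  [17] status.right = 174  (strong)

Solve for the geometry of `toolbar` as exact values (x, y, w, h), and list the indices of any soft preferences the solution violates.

toolbar = (x=236, y=50, w=116, h=117)
violated soft preferences: 17

1. toolbar.y = 50  [header.top = toolbar.top]
2. toolbar.h = 117  [header.h = toolbar.h]
3. toolbar.x = 236  [toolbar.left = header.right + 11]
4. toolbar.w = 116  [toolbar.w = 116]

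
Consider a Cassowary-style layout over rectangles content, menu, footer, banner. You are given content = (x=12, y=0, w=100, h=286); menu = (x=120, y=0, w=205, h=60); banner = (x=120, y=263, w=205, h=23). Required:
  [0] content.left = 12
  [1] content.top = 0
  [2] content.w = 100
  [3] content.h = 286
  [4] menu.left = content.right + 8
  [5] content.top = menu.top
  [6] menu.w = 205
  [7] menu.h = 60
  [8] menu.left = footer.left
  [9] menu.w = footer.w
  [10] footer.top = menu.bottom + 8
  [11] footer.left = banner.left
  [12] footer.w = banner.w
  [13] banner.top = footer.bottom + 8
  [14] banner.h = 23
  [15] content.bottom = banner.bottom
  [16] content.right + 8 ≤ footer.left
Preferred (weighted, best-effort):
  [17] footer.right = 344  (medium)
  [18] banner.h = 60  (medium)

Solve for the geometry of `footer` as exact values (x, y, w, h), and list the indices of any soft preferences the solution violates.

footer = (x=120, y=68, w=205, h=187)
violated soft preferences: 17, 18

1. footer.x = 120  [menu.left = footer.left]
2. footer.w = 205  [menu.w = footer.w]
3. footer.y = 68  [footer.top = menu.bottom + 8]
4. footer.h = 187  [banner.top = footer.bottom + 8]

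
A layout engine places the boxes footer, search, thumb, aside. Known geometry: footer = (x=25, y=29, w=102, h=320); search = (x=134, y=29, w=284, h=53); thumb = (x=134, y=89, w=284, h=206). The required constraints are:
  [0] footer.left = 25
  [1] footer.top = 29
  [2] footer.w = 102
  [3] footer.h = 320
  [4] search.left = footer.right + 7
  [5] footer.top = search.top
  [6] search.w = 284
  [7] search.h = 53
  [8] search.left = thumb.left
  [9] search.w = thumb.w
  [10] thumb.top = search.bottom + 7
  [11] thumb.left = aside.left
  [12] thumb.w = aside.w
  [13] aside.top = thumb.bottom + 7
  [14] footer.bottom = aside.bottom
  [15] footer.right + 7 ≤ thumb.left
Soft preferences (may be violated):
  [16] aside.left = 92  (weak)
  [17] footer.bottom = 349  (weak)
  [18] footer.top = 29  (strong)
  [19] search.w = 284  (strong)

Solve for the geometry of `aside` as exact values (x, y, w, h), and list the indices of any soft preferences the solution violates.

1. aside.x = 134  [thumb.left = aside.left]
2. aside.w = 284  [thumb.w = aside.w]
3. aside.y = 302  [aside.top = thumb.bottom + 7]
4. aside.h = 47  [footer.bottom = aside.bottom]

aside = (x=134, y=302, w=284, h=47)
violated soft preferences: 16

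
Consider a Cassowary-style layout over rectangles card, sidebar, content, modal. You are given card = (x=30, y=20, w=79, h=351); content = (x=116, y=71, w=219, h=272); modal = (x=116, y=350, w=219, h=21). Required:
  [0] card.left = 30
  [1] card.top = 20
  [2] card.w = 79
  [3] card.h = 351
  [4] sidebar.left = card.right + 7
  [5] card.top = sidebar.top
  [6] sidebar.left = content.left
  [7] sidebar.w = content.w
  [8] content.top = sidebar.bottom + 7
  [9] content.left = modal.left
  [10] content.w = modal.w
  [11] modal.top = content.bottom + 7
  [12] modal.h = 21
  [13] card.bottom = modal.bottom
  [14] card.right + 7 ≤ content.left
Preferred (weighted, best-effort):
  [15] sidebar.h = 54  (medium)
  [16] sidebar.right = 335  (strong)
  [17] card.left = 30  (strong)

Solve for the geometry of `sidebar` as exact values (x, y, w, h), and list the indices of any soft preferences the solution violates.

sidebar = (x=116, y=20, w=219, h=44)
violated soft preferences: 15

1. sidebar.x = 116  [sidebar.left = card.right + 7]
2. sidebar.y = 20  [card.top = sidebar.top]
3. sidebar.w = 219  [sidebar.w = content.w]
4. sidebar.h = 44  [content.top = sidebar.bottom + 7]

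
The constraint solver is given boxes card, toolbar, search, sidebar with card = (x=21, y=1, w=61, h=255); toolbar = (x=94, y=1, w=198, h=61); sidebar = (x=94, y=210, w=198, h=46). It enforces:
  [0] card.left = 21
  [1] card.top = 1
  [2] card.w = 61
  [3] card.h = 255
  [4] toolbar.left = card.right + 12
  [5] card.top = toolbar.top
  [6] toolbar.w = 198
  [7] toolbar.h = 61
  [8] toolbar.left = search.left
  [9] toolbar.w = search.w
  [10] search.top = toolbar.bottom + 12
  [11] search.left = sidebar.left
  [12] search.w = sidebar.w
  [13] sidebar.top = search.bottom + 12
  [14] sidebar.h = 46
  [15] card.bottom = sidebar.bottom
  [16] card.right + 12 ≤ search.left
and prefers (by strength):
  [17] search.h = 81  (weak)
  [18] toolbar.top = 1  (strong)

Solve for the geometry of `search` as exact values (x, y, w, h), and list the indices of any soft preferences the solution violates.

1. search.x = 94  [toolbar.left = search.left]
2. search.w = 198  [toolbar.w = search.w]
3. search.y = 74  [search.top = toolbar.bottom + 12]
4. search.h = 124  [sidebar.top = search.bottom + 12]

search = (x=94, y=74, w=198, h=124)
violated soft preferences: 17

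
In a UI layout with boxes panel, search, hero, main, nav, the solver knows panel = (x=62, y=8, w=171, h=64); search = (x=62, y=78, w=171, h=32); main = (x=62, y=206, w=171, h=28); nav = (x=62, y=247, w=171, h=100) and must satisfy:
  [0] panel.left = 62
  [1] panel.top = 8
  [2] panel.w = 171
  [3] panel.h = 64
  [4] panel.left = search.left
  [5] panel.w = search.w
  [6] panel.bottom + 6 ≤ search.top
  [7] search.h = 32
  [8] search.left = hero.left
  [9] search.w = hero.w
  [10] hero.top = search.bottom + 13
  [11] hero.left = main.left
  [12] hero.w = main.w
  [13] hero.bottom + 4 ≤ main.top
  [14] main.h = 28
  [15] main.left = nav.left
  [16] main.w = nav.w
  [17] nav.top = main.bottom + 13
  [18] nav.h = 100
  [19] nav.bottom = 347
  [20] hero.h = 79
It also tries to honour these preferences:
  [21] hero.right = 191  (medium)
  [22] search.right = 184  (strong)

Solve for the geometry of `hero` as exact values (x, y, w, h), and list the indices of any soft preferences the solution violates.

1. hero.x = 62  [search.left = hero.left]
2. hero.w = 171  [search.w = hero.w]
3. hero.y = 123  [hero.top = search.bottom + 13]
4. hero.h = 79  [hero.h = 79]

hero = (x=62, y=123, w=171, h=79)
violated soft preferences: 21, 22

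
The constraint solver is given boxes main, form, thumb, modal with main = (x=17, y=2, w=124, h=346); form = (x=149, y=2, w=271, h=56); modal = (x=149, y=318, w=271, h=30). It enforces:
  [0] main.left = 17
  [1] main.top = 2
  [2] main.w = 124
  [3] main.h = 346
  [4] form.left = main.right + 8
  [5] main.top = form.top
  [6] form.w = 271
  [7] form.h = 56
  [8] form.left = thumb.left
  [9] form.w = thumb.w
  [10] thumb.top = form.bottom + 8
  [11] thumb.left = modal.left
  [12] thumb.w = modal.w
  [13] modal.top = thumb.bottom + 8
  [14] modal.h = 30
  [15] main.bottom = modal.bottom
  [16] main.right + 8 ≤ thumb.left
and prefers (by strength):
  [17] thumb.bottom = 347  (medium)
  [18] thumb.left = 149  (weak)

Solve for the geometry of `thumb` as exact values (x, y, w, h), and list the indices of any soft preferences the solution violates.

thumb = (x=149, y=66, w=271, h=244)
violated soft preferences: 17

1. thumb.x = 149  [form.left = thumb.left]
2. thumb.w = 271  [form.w = thumb.w]
3. thumb.y = 66  [thumb.top = form.bottom + 8]
4. thumb.h = 244  [modal.top = thumb.bottom + 8]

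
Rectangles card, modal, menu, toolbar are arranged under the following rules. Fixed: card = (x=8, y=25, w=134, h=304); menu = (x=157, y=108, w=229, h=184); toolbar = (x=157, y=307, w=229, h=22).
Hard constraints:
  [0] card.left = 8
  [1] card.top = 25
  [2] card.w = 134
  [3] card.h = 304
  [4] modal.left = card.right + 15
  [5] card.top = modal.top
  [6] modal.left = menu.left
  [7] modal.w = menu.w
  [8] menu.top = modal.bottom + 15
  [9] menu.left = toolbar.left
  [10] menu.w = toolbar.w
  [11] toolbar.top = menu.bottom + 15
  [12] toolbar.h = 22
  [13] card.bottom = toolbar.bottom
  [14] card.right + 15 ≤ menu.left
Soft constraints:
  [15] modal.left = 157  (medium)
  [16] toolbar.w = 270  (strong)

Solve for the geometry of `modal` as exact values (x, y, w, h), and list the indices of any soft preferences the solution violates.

1. modal.x = 157  [modal.left = card.right + 15]
2. modal.y = 25  [card.top = modal.top]
3. modal.w = 229  [modal.w = menu.w]
4. modal.h = 68  [menu.top = modal.bottom + 15]

modal = (x=157, y=25, w=229, h=68)
violated soft preferences: 16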